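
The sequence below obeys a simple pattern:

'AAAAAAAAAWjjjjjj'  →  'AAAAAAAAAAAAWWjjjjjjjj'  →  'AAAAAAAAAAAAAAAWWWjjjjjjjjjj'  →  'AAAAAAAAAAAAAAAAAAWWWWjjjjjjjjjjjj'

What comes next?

Each string has the form A^{3n+3} W^{n-1} j^{2n+2}, where the shown terms are n = 2, 3, 4, 5.
At n = 6 the blocks have lengths 21, 5, 14.

AAAAAAAAAAAAAAAAAAAAAWWWWWjjjjjjjjjjjjjj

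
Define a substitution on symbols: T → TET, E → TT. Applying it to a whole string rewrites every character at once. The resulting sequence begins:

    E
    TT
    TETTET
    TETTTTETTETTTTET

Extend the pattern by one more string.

TETTTTETTETTETTETTTTETTETTTTETTETTETTETTTTET

φ(TETTTTETTETTTTET) expands symbol-by-symbol to TET TT TET TET TET TET TT TET TET TT TET TET TET TET TT TET; joining the 16 pieces gives the next term.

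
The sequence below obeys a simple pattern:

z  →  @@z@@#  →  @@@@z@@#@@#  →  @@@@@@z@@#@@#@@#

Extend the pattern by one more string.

s(k+1) = @@·s(k)·@@#, so each term gains @@ as a prefix and @@# as a suffix.
So the next term is @@·@@@@@@z@@#@@#@@#·@@#.

@@@@@@@@z@@#@@#@@#@@#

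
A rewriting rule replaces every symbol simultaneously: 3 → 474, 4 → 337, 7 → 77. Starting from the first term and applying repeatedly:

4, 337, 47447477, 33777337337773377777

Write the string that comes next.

474474777777474474774744747777774744747777777777

φ(33777337337773377777) expands symbol-by-symbol to 474 474 77 77 77 474 474 77 474 474 77 77 77 474 474 77 77 77 77 77; joining the 20 pieces gives the next term.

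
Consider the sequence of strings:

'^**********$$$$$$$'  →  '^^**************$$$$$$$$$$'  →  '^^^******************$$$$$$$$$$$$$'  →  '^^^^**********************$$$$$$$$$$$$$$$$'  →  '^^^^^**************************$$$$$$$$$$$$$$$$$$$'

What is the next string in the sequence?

^^^^^^******************************$$$$$$$$$$$$$$$$$$$$$$

Term n consists of n-1 ^'s, followed by 4n+2 *'s, followed by 3n+1 $'s, where the shown terms are n = 2, 3, 4, 5, 6.
For the next term, n = 7, so the run lengths are 6, 30, 22.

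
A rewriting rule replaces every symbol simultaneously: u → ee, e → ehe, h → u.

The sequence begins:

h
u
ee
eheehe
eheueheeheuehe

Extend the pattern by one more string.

eheueheeeeheueheeheueheeeeheuehe

φ(eheueheeheuehe) expands symbol-by-symbol to ehe u ehe ee ehe u ehe ehe u ehe ee ehe u ehe; joining the 14 pieces gives the next term.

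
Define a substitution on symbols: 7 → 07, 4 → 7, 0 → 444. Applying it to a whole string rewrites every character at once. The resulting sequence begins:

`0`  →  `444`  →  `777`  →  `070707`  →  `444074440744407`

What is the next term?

Rewriting the 15 symbols of 444074440744407 one by one yields 7 7 7 444 07 7 7 7 444 07 7 7 7 444 07; concatenated:

777444077774440777744407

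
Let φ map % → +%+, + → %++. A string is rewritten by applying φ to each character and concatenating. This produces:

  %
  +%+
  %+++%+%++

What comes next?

Rewriting each symbol of %+++%+%++: %→+%+, +→%++, +→%++, +→%++, %→+%+, +→%++, %→+%+, +→%++, +→%++, which concatenates to +%+ %++ %++ %++ +%+ %++ +%+ %++ %++.

+%+%++%++%+++%+%+++%+%++%++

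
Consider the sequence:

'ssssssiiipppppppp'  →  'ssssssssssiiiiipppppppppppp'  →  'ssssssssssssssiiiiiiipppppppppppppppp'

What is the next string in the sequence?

Term n consists of 4n-2 s's, followed by 2n-1 i's, followed by 4n p's, where the shown terms are n = 2, 3, 4.
Setting n = 5 gives 18, 9, 20 characters in each block.

ssssssssssssssssssiiiiiiiiipppppppppppppppppppp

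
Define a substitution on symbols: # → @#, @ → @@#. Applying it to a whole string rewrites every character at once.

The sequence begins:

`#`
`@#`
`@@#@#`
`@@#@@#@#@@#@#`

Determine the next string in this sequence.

@@#@@#@#@@#@@#@#@@#@#@@#@@#@#@@#@#

Applying the rule to each of the 13 symbols of @@#@@#@#@@#@# gives the pieces @@# @@# @# @@# @@# @# @@# @# @@# @@# @# @@# @#, which concatenate to the answer.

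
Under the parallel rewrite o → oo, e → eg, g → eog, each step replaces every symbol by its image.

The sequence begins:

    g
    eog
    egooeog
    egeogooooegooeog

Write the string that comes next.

egeogegooeogooooooooegeogooooegooeog

Replace each of the 16 characters of egeogooooegooeog in place — eg eog eg oo eog oo oo oo oo eg eog oo oo eg oo eog — and concatenate.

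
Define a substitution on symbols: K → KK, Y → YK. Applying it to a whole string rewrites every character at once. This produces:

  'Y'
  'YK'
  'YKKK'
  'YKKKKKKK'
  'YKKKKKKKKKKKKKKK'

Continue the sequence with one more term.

YKKKKKKKKKKKKKKKKKKKKKKKKKKKKKKK

Replace each of the 16 characters of YKKKKKKKKKKKKKKK in place — YK KK KK KK KK KK KK KK KK KK KK KK KK KK KK KK — and concatenate.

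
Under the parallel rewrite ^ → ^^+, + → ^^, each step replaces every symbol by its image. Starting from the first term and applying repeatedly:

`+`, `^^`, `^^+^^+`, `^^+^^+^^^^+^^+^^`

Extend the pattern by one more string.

^^+^^+^^^^+^^+^^^^+^^+^^+^^+^^^^+^^+^^^^+^^+

φ(^^+^^+^^^^+^^+^^) expands symbol-by-symbol to ^^+ ^^+ ^^ ^^+ ^^+ ^^ ^^+ ^^+ ^^+ ^^+ ^^ ^^+ ^^+ ^^ ^^+ ^^+; joining the 16 pieces gives the next term.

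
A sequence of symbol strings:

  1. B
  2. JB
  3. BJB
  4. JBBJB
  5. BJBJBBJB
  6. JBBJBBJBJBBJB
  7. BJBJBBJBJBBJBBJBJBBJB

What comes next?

JBBJBBJBJBBJBBJBJBBJBJBBJBBJBJBBJB

This is a Fibonacci-style word recurrence s(k) = s(k−2)·s(k−1): e.g. B·JB = BJB.
So term 8 is JBBJBBJBJBBJB·BJBJBBJBJBBJBBJBJBBJB.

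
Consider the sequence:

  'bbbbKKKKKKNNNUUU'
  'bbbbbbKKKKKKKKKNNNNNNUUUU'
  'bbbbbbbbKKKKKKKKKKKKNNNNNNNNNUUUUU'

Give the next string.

Each string has the form b^{2n+2} K^{3n+3} N^{3n} U^{n+2} (n = 1, 2, …).
Setting n = 4 gives 10, 15, 12, 6 characters in each block.

bbbbbbbbbbKKKKKKKKKKKKKKKNNNNNNNNNNNNUUUUUU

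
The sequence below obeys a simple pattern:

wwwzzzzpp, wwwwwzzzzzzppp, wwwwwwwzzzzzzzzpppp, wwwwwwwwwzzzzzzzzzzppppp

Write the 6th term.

wwwwwwwwwwwwwzzzzzzzzzzzzzzppppppp

Each string has the form w^{2n+1} z^{2n+2} p^{n+1} (n = 1, 2, …).
For term 6, n = 6, so the run lengths are 13, 14, 7.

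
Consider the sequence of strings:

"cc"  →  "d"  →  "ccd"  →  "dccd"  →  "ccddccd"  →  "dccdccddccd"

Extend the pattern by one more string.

ccddccddccdccddccd

From term 3 onward, concatenate the second-to-last term with the last: cc·d = ccd, d·ccd = dccd, …
So term 7 is ccddccd·dccdccddccd.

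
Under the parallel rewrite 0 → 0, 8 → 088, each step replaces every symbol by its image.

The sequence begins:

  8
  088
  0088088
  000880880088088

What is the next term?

Rewriting the 15 symbols of 000880880088088 one by one yields 0 0 0 088 088 0 088 088 0 0 088 088 0 088 088; concatenated:

0000880880088088000880880088088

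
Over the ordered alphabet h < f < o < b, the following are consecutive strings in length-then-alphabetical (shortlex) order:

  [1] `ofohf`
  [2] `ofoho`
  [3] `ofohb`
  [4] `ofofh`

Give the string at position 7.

ofofb

Advancing 3 positions from ofofh through ofofh → ofoff → ofofo reaches term 7.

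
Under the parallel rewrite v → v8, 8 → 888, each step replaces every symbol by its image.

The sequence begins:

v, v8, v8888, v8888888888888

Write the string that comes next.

v8888888888888888888888888888888888888888

φ(v8888888888888) expands symbol-by-symbol to v8 888 888 888 888 888 888 888 888 888 888 888 888 888; joining the 14 pieces gives the next term.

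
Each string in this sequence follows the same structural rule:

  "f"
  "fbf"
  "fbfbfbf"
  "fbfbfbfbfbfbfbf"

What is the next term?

Each string is two copies of the previous one joined by 'b'.
Doubling fbfbfbfbfbfbfbf with 'b' between the halves:

fbfbfbfbfbfbfbfbfbfbfbfbfbfbfbf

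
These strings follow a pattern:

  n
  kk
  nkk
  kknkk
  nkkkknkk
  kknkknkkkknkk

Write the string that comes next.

This is a Fibonacci-style word recurrence s(k) = s(k−2)·s(k−1): e.g. n·kk = nkk.
Continuing: nkkkknkk · kknkknkkkknkk gives term 7.

nkkkknkkkknkknkkkknkk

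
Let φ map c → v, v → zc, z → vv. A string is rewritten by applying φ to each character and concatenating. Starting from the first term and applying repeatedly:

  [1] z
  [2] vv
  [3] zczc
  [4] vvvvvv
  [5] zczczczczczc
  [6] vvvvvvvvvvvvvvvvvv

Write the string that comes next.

Rewriting the 18 symbols of vvvvvvvvvvvvvvvvvv one by one yields zc zc zc zc zc zc zc zc zc zc zc zc zc zc zc zc zc zc; concatenated:

zczczczczczczczczczczczczczczczczczc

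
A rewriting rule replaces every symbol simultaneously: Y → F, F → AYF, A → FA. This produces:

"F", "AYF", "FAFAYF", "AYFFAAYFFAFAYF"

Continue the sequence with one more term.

FAFAYFAYFFAFAFAYFAYFFAAYFFAFAYF

Replace each of the 14 characters of AYFFAAYFFAFAYF in place — FA F AYF AYF FA FA F AYF AYF FA AYF FA F AYF — and concatenate.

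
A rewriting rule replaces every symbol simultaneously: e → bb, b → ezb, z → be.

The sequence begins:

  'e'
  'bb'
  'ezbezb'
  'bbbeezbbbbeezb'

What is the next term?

ezbezbezbbbbbbeezbezbezbezbbbbbbeezb

Replace each of the 14 characters of bbbeezbbbbeezb in place — ezb ezb ezb bb bb be ezb ezb ezb ezb bb bb be ezb — and concatenate.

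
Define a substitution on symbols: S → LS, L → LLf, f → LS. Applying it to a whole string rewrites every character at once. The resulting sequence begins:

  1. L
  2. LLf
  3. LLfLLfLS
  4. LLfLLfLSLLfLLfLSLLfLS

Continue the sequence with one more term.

φ(LLfLLfLSLLfLLfLSLLfLS) expands symbol-by-symbol to LLf LLf LS LLf LLf LS LLf LS LLf LLf LS LLf LLf LS LLf LS LLf LLf LS LLf LS; joining the 21 pieces gives the next term.

LLfLLfLSLLfLLfLSLLfLSLLfLLfLSLLfLLfLSLLfLSLLfLLfLSLLfLS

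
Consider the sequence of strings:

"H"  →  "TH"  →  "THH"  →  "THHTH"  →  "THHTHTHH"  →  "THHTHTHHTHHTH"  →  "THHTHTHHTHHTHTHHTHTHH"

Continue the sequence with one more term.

THHTHTHHTHHTHTHHTHTHHTHHTHTHHTHHTH

This is a Fibonacci-style word recurrence s(k) = s(k−1)·s(k−2): e.g. TH·H = THH.
The next term joins THHTHTHHTHHTHTHHTHTHH and THHTHTHHTHHTH.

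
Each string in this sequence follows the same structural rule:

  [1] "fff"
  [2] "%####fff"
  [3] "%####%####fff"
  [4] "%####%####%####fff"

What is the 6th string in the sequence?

Each term is the previous one with %#### prepended.
From %####%####%####fff, 2 further steps: %####%####%####fff → %####%####%####%####fff → (answer).

%####%####%####%####%####fff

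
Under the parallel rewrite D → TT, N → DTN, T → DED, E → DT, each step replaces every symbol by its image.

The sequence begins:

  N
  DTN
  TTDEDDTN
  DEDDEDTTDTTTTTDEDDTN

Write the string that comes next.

TTDTTTTTDTTTDEDDEDTTDEDDEDDEDDEDDEDTTDTTTTTDEDDTN

Replace each of the 20 characters of DEDDEDTTDTTTTTDEDDTN in place — TT DT TT TT DT TT DED DED TT DED DED DED DED DED TT DT TT TT DED DTN — and concatenate.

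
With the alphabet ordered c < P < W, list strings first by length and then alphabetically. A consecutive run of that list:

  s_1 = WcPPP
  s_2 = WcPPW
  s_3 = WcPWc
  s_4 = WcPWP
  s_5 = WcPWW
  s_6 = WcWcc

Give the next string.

WcWcP

Treat WcWcc as a base-3 numeral over the given alphabet and add one, carrying through any trailing W's.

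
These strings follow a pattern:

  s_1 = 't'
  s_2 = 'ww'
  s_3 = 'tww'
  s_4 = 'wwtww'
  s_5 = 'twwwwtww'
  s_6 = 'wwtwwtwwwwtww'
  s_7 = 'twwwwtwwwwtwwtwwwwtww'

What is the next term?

This is a Fibonacci-style word recurrence s(k) = s(k−2)·s(k−1): e.g. t·ww = tww.
Continuing: wwtwwtwwwwtww · twwwwtwwwwtwwtwwwwtww gives term 8.

wwtwwtwwwwtwwtwwwwtwwwwtwwtwwwwtww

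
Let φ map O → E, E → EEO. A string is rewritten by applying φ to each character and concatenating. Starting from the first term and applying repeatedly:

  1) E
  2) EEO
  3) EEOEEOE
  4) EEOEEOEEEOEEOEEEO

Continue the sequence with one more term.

Rewriting the 17 symbols of EEOEEOEEEOEEOEEEO one by one yields EEO EEO E EEO EEO E EEO EEO EEO E EEO EEO E EEO EEO EEO E; concatenated:

EEOEEOEEEOEEOEEEOEEOEEOEEEOEEOEEEOEEOEEOE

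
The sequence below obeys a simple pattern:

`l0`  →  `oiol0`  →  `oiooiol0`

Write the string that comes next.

Each term is the previous one with oio prepended.
One more step from oiooiol0 gives the answer.

oiooiooiol0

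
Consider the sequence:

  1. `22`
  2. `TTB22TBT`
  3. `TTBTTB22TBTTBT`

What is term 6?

TTBTTBTTBTTBTTB22TBTTBTTBTTBTTBT

Every step adds TTB to the front and TBT to the end of the previous string.
From TTBTTB22TBTTBT, 3 further steps: TTBTTB22TBTTBT → TTBTTBTTB22TBTTBTTBT → TTBTTBTTBTTB22TBTTBTTBTTBT → (answer).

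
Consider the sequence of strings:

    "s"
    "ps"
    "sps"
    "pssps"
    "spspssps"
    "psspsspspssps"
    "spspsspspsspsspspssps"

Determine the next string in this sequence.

From term 3 onward, concatenate the second-to-last term with the last: s·ps = sps, ps·sps = pssps, …
Continuing: psspsspspssps · spspsspspsspsspspssps gives term 8.

psspsspspsspsspspsspspsspsspspssps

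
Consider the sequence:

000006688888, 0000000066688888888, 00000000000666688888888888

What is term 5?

0000000000000000066666688888888888888888

Term n consists of 3n-1 0's, followed by n 6's, followed by 3n-1 8's, where the shown terms are n = 2, 3, 4.
At n = 6 the blocks have lengths 17, 6, 17.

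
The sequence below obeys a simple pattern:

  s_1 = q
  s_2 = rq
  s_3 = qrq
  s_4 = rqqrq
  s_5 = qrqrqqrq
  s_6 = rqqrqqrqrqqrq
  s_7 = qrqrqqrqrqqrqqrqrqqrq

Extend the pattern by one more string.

rqqrqqrqrqqrqqrqrqqrqrqqrqqrqrqqrq

Each term (from the third on) is the two preceding terms concatenated in order: term 3 = q·rq = qrq.
The next term joins rqqrqqrqrqqrq and qrqrqqrqrqqrqqrqrqqrq.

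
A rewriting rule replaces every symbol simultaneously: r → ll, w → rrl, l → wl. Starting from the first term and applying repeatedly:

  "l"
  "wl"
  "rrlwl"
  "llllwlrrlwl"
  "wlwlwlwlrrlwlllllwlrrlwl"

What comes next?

rrlwlrrlwlrrlwlrrlwlllllwlrrlwlwlwlwlwlrrlwlllllwlrrlwl

Replace each of the 24 characters of wlwlwlwlrrlwlllllwlrrlwl in place — rrl wl rrl wl rrl wl rrl wl ll ll wl rrl wl wl wl wl wl rrl wl ll ll wl rrl wl — and concatenate.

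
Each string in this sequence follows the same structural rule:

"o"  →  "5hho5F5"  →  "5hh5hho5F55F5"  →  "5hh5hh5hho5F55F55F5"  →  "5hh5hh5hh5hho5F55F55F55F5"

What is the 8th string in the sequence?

s(k+1) = 5hh·s(k)·5F5, so each term gains 5hh as a prefix and 5F5 as a suffix.
From 5hh5hh5hh5hho5F55F55F55F5, 3 further steps: 5hh5hh5hh5hho5F55F55F55F5 → 5hh5hh5hh5hh5hho5F55F55F55F55F5 → 5hh5hh5hh5hh5hh5hho5F55F55F55F55F55F5 → (answer).

5hh5hh5hh5hh5hh5hh5hho5F55F55F55F55F55F55F5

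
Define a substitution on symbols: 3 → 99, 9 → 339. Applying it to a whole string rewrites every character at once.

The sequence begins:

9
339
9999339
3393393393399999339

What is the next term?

99993399999339999933999993393393393393399999339

φ(3393393393399999339) expands symbol-by-symbol to 99 99 339 99 99 339 99 99 339 99 99 339 339 339 339 339 99 99 339; joining the 19 pieces gives the next term.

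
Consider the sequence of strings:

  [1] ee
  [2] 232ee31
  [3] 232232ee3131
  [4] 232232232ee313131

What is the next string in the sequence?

232232232232ee31313131

Each term wraps the previous one in 232 on the left and 31 on the right.
One more step from 232232232ee313131 gives the answer.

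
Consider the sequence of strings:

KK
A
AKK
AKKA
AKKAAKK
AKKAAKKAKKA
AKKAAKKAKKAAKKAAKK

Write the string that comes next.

AKKAAKKAKKAAKKAAKKAKKAAKKAKKA

Each term (from the third on) is the previous term followed by the one before it: term 3 = A·KK = AKK.
So term 8 is AKKAAKKAKKAAKKAAKK·AKKAAKKAKKA.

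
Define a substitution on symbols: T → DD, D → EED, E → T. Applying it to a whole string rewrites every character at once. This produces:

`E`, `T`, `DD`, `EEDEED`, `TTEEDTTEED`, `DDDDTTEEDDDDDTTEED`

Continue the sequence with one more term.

EEDEEDEEDEEDDDDDTTEEDEEDEEDEEDEEDDDDDTTEED

Applying the rule to each of the 18 symbols of DDDDTTEEDDDDDTTEED gives the pieces EED EED EED EED DD DD T T EED EED EED EED EED DD DD T T EED, which concatenate to the answer.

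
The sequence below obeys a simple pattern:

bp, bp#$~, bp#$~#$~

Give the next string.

bp#$~#$~#$~

Every step adds #$~ to the end: s(k+1) = s(k)·#$~.
So the next term is bp#$~#$~·#$~.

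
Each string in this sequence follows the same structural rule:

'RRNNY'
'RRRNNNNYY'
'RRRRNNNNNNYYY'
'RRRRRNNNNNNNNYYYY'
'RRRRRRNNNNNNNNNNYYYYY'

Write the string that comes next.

Reading off run lengths: R runs 2, 3, 4, 5, 6; N runs 2, 4, 6, 8, 10; Y runs 1, 2, 3, 4, 5 — each is linear in n (n = 1, 2, …).
Setting n = 6 gives 7, 12, 6 characters in each block.

RRRRRRRNNNNNNNNNNNNYYYYYY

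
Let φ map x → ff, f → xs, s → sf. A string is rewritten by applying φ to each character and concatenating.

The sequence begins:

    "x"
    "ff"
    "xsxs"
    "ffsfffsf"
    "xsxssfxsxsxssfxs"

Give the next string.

ffsfffsfsfxsffsfffsfffsfsfxsffsf

Replace each of the 16 characters of xsxssfxsxsxssfxs in place — ff sf ff sf sf xs ff sf ff sf ff sf sf xs ff sf — and concatenate.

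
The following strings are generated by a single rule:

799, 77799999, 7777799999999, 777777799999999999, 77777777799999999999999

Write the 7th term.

777777777777799999999999999999999

Term n consists of 2n-1 7's, followed by 3n-1 9's (n = 1, 2, …).
For term 7, n = 7, so the run lengths are 13, 20.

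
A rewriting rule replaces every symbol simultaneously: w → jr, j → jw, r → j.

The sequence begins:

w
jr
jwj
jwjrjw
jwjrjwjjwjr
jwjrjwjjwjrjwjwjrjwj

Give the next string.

Applying the rule to each of the 20 symbols of jwjrjwjjwjrjwjwjrjwj gives the pieces jw jr jw j jw jr jw jw jr jw j jw jr jw jr jw j jw jr jw, which concatenate to the answer.

jwjrjwjjwjrjwjwjrjwjjwjrjwjrjwjjwjrjw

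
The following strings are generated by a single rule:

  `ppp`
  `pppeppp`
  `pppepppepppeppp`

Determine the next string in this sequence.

s(k+1) = s(k)·e·s(k) — each term doubles the last with 'e' between the halves.
Doubling pppepppepppeppp with 'e' between the halves:

pppepppepppepppepppepppepppeppp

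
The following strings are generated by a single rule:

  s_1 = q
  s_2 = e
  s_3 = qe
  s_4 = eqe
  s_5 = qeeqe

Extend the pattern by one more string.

eqeqeeqe

This is a Fibonacci-style word recurrence s(k) = s(k−2)·s(k−1): e.g. q·e = qe.
Continuing: eqe · qeeqe gives term 6.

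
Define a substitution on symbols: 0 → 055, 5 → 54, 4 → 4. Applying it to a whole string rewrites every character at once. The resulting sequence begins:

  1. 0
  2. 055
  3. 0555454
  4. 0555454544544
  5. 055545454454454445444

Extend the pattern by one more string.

0555454544544544454445444454444

Replace each of the 21 characters of 055545454454454445444 in place — 055 54 54 54 4 54 4 54 4 4 54 4 4 54 4 4 4 54 4 4 4 — and concatenate.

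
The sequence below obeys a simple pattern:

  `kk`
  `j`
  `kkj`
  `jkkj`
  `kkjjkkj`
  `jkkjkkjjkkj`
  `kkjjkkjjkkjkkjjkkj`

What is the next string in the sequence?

jkkjkkjjkkjkkjjkkjjkkjkkjjkkj

From term 3 onward, concatenate the second-to-last term with the last: kk·j = kkj, j·kkj = jkkj, …
Continuing: jkkjkkjjkkj · kkjjkkjjkkjkkjjkkj gives term 8.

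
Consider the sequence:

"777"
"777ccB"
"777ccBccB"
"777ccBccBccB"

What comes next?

Every step adds ccB to the end: s(k+1) = s(k)·ccB.
So the next term is 777ccBccBccB·ccB.

777ccBccBccBccB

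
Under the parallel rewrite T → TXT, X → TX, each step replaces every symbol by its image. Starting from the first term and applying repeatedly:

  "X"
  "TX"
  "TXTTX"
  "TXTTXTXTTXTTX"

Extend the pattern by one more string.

TXTTXTXTTXTTXTXTTXTXTTXTTXTXTTXTTX

Applying the rule to each of the 13 symbols of TXTTXTXTTXTTX gives the pieces TXT TX TXT TXT TX TXT TX TXT TXT TX TXT TXT TX, which concatenate to the answer.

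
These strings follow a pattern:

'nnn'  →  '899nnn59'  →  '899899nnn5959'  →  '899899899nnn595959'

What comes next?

Every step adds 899 to the front and 59 to the end of the previous string.
So the next term is 899·899899899nnn595959·59.

899899899899nnn59595959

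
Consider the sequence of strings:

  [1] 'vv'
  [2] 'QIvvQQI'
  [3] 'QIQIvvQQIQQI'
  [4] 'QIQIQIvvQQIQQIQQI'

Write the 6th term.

s(k+1) = QI·s(k)·QQI, so each term gains QI as a prefix and QQI as a suffix.
From QIQIQIvvQQIQQIQQI, 2 further steps: QIQIQIvvQQIQQIQQI → QIQIQIQIvvQQIQQIQQIQQI → (answer).

QIQIQIQIQIvvQQIQQIQQIQQIQQI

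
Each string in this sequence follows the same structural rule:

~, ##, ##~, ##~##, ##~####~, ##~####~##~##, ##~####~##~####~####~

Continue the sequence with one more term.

From term 3 onward, concatenate the last term with the second-to-last: ##·~ = ##~, ##~·## = ##~##, …
So term 8 is ##~####~##~####~####~·##~####~##~##.

##~####~##~####~####~##~####~##~##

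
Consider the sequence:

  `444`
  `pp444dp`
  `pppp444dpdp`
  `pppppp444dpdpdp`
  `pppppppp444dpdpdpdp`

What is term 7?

pppppppppppp444dpdpdpdpdpdp

Each term wraps the previous one in pp on the left and dp on the right.
From pppppppp444dpdpdpdp, 2 further steps: pppppppp444dpdpdpdp → pppppppppp444dpdpdpdpdp → (answer).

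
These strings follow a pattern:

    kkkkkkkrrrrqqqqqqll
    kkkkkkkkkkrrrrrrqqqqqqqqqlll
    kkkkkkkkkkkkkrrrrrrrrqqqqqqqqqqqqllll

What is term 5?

kkkkkkkkkkkkkkkkkkkrrrrrrrrrrrrqqqqqqqqqqqqqqqqqqllllll

Reading off run lengths: k runs 7, 10, 13; r runs 4, 6, 8; q runs 6, 9, 12; l runs 2, 3, 4 — each is linear in n, where the shown terms are n = 2, 3, 4.
At n = 6 the blocks have lengths 19, 12, 18, 6.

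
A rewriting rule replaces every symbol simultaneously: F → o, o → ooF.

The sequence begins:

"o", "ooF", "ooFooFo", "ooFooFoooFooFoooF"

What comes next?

φ(ooFooFoooFooFoooF) expands symbol-by-symbol to ooF ooF o ooF ooF o ooF ooF ooF o ooF ooF o ooF ooF ooF o; joining the 17 pieces gives the next term.

ooFooFoooFooFoooFooFooFoooFooFoooFooFooFo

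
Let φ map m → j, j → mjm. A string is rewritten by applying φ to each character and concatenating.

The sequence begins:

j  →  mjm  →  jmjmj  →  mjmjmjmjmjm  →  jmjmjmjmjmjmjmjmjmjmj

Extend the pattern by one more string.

Rewriting the 21 symbols of jmjmjmjmjmjmjmjmjmjmj one by one yields mjm j mjm j mjm j mjm j mjm j mjm j mjm j mjm j mjm j mjm j mjm; concatenated:

mjmjmjmjmjmjmjmjmjmjmjmjmjmjmjmjmjmjmjmjmjm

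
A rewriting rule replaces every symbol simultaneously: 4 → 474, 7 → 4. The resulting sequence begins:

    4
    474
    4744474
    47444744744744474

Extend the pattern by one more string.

47444744744744474474447447444744744744474

Applying the rule to each of the 17 symbols of 47444744744744474 gives the pieces 474 4 474 474 474 4 474 474 4 474 474 4 474 474 474 4 474, which concatenate to the answer.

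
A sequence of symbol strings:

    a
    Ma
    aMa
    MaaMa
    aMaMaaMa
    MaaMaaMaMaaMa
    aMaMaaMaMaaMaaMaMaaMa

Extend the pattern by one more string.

MaaMaaMaMaaMaaMaMaaMaMaaMaaMaMaaMa

Each term (from the third on) is the two preceding terms concatenated in order: term 3 = a·Ma = aMa.
Continuing: MaaMaaMaMaaMa · aMaMaaMaMaaMaaMaMaaMa gives term 8.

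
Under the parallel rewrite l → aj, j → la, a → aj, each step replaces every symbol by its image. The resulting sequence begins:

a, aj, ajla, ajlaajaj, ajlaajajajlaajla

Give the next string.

φ(ajlaajajajlaajla) expands symbol-by-symbol to aj la aj aj aj la aj la aj la aj aj aj la aj aj; joining the 16 pieces gives the next term.

ajlaajajajlaajlaajlaajajajlaajaj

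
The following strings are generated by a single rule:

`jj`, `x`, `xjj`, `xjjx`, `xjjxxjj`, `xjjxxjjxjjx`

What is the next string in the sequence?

xjjxxjjxjjxxjjxxjj

This is a Fibonacci-style word recurrence s(k) = s(k−1)·s(k−2): e.g. x·jj = xjj.
Continuing: xjjxxjjxjjx · xjjxxjj gives term 7.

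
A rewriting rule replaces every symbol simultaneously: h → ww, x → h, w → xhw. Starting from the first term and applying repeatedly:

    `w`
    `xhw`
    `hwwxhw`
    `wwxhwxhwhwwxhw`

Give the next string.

φ(wwxhwxhwhwwxhw) expands symbol-by-symbol to xhw xhw h ww xhw h ww xhw ww xhw xhw h ww xhw; joining the 14 pieces gives the next term.

xhwxhwhwwxhwhwwxhwwwxhwxhwhwwxhw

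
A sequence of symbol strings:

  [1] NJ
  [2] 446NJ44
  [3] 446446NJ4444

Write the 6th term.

Every step adds 446 to the front and 44 to the end of the previous string.
From 446446NJ4444, 3 further steps: 446446NJ4444 → 446446446NJ444444 → 446446446446NJ44444444 → (answer).

446446446446446NJ4444444444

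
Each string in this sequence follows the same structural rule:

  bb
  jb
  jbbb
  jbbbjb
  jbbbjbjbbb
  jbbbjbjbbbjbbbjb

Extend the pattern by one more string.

From term 3 onward, concatenate the last term with the second-to-last: jb·bb = jbbb, jbbb·jb = jbbbjb, …
So term 7 is jbbbjbjbbbjbbbjb·jbbbjbjbbb.

jbbbjbjbbbjbbbjbjbbbjbjbbb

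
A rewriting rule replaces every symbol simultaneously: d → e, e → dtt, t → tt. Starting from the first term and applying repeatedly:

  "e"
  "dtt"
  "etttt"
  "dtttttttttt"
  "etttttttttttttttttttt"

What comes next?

φ(etttttttttttttttttttt) expands symbol-by-symbol to dtt tt tt tt tt tt tt tt tt tt tt tt tt tt tt tt tt tt tt tt tt; joining the 21 pieces gives the next term.

dtttttttttttttttttttttttttttttttttttttttttt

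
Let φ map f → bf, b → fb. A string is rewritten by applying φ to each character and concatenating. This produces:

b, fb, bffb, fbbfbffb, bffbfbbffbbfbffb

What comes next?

fbbfbffbbffbfbbfbffbfbbffbbfbffb

Applying the rule to each of the 16 symbols of bffbfbbffbbfbffb gives the pieces fb bf bf fb bf fb fb bf bf fb fb bf fb bf bf fb, which concatenate to the answer.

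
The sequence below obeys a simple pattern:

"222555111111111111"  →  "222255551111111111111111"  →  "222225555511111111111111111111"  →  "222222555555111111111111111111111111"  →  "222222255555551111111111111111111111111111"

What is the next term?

222222225555555511111111111111111111111111111111

Term n consists of n 2's, followed by n 5's, followed by 4n 1's, where the shown terms are n = 3, 4, 5, 6, 7.
Setting n = 8 gives 8, 8, 32 characters in each block.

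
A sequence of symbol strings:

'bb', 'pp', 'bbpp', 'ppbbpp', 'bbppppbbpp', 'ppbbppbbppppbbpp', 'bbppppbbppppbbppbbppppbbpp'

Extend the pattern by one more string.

This is a Fibonacci-style word recurrence s(k) = s(k−2)·s(k−1): e.g. bb·pp = bbpp.
The next term joins ppbbppbbppppbbpp and bbppppbbppppbbppbbppppbbpp.

ppbbppbbppppbbppbbppppbbppppbbppbbppppbbpp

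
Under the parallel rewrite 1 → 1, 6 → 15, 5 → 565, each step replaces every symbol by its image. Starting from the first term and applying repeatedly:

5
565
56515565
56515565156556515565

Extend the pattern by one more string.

5651556515655651556515651556556515565156556515565

Replace each of the 20 characters of 56515565156556515565 in place — 565 15 565 1 565 565 15 565 1 565 15 565 565 15 565 1 565 565 15 565 — and concatenate.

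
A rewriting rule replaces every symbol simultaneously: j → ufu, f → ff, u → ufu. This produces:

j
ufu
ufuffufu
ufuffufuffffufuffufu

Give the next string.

Rewriting the 20 symbols of ufuffufuffffufuffufu one by one yields ufu ff ufu ff ff ufu ff ufu ff ff ff ff ufu ff ufu ff ff ufu ff ufu; concatenated:

ufuffufuffffufuffufuffffffffufuffufuffffufuffufu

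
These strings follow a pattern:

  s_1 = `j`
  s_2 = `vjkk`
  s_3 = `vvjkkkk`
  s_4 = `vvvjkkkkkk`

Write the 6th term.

vvvvvjkkkkkkkkkk

Each term wraps the previous one in v on the left and kk on the right.
From vvvjkkkkkk, 2 further steps: vvvjkkkkkk → vvvvjkkkkkkkk → (answer).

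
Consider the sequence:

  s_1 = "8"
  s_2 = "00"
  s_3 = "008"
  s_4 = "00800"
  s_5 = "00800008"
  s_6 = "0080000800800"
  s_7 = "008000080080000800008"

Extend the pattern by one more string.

0080000800800008000080080000800800

This is a Fibonacci-style word recurrence s(k) = s(k−1)·s(k−2): e.g. 00·8 = 008.
The next term joins 008000080080000800008 and 0080000800800.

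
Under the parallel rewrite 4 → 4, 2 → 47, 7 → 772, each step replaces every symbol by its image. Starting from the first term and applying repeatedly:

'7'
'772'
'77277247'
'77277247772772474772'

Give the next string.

Rewriting the 20 symbols of 77277247772772474772 one by one yields 772 772 47 772 772 47 4 772 772 772 47 772 772 47 4 772 4 772 772 47; concatenated:

7727724777277247477277277247772772474772477277247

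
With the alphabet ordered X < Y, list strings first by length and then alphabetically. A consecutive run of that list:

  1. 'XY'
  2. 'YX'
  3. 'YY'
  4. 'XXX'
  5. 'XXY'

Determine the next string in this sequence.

XYX

Find the rightmost character of XXY below Y, bump it to the next letter, and reset everything to its right to X.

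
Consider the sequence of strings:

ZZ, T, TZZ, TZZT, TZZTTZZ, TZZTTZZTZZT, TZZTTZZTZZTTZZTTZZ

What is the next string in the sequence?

TZZTTZZTZZTTZZTTZZTZZTTZZTZZT

Each term (from the third on) is the previous term followed by the one before it: term 3 = T·ZZ = TZZ.
Continuing: TZZTTZZTZZTTZZTTZZ · TZZTTZZTZZT gives term 8.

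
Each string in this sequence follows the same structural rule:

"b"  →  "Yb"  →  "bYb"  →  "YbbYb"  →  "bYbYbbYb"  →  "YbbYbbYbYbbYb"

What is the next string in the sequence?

From term 3 onward, concatenate the second-to-last term with the last: b·Yb = bYb, Yb·bYb = YbbYb, …
Continuing: bYbYbbYb · YbbYbbYbYbbYb gives term 7.

bYbYbbYbYbbYbbYbYbbYb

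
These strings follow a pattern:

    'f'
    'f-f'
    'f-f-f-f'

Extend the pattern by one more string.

Every step duplicates the string with '-' between the halves.
So the next term is two copies of f-f-f-f with '-' between the halves.

f-f-f-f-f-f-f-f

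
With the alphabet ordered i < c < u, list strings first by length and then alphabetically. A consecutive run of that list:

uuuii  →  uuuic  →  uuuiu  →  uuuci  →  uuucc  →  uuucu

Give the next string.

Find the rightmost character of uuucu below u, bump it to the next letter, and reset everything to its right to i.

uuuui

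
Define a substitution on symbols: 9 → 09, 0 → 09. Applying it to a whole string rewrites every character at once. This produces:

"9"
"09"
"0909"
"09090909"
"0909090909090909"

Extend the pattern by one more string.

09090909090909090909090909090909

Applying the rule to each of the 16 symbols of 0909090909090909 gives the pieces 09 09 09 09 09 09 09 09 09 09 09 09 09 09 09 09, which concatenate to the answer.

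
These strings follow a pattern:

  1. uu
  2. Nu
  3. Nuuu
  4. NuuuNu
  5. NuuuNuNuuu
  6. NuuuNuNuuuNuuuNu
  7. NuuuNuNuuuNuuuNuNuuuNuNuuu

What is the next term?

From term 3 onward, concatenate the last term with the second-to-last: Nu·uu = Nuuu, Nuuu·Nu = NuuuNu, …
So term 8 is NuuuNuNuuuNuuuNuNuuuNuNuuu·NuuuNuNuuuNuuuNu.

NuuuNuNuuuNuuuNuNuuuNuNuuuNuuuNuNuuuNuuuNu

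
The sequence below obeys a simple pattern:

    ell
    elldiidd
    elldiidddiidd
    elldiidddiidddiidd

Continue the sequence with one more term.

Every step adds diidd to the end: s(k+1) = s(k)·diidd.
Applying this once more to elldiidddiidddiidd:

elldiidddiidddiidddiidd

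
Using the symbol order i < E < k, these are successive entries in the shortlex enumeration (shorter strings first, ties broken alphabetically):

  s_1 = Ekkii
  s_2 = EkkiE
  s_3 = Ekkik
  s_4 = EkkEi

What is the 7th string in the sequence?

Continuing the enumeration 3 steps past EkkEi: EkkEi → EkkEE → EkkEk → (answer).

Ekkki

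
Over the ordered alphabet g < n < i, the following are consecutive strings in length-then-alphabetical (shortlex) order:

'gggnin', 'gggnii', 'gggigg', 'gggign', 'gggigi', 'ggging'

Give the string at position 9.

Advancing 3 positions from ggging through ggging → ggginn → gggini reaches term 9.

gggiig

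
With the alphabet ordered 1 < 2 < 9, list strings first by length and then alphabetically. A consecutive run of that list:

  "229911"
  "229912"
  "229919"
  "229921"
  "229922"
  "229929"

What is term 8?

Stepping forward 2 times from 229929: 229929 → 229991, then the target.

229992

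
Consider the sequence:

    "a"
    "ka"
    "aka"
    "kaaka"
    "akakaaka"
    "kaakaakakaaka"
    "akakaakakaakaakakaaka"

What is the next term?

Each term (from the third on) is the two preceding terms concatenated in order: term 3 = a·ka = aka.
So term 8 is kaakaakakaaka·akakaakakaakaakakaaka.

kaakaakakaakaakakaakakaakaakakaaka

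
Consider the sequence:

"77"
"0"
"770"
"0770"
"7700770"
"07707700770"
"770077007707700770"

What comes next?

07707700770770077007707700770

This is a Fibonacci-style word recurrence s(k) = s(k−2)·s(k−1): e.g. 77·0 = 770.
The next term joins 07707700770 and 770077007707700770.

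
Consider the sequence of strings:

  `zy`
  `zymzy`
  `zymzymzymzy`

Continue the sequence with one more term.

zymzymzymzymzymzymzymzy

s(k+1) = s(k)·m·s(k) — each term doubles the last with 'm' between the halves.
One more doubling of zymzymzymzy gives the answer.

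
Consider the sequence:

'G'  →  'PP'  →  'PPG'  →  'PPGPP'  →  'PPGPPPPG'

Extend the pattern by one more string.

PPGPPPPGPPGPP

This is a Fibonacci-style word recurrence s(k) = s(k−1)·s(k−2): e.g. PP·G = PPG.
So term 6 is PPGPPPPG·PPGPP.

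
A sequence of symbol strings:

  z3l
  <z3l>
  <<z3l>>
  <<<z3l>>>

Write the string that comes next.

s(k+1) = <·s(k)·>, so each term gains < as a prefix and > as a suffix.
Applying this once more to <<<z3l>>>:

<<<<z3l>>>>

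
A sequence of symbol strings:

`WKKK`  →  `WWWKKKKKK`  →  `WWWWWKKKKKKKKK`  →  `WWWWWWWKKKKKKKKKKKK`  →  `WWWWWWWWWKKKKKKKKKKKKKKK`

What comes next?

Term n consists of 2n-1 W's, followed by 3n K's (n = 1, 2, …).
Setting n = 6 gives 11, 18 characters in each block.

WWWWWWWWWWWKKKKKKKKKKKKKKKKKK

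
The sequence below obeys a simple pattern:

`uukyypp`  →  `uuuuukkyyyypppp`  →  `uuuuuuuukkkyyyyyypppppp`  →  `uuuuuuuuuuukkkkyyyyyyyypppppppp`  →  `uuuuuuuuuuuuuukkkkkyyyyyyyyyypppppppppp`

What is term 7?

uuuuuuuuuuuuuuuuuuuukkkkkkkyyyyyyyyyyyyyypppppppppppppp

Reading off run lengths: u runs 2, 5, 8, 11, 14; k runs 1, 2, 3, 4, 5; y runs 2, 4, 6, 8, 10; p runs 2, 4, 6, 8, 10 — each is linear in n (n = 1, 2, …).
Setting n = 7 gives 20, 7, 14, 14 characters in each block.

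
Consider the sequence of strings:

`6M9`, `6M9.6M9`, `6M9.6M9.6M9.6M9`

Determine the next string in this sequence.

6M9.6M9.6M9.6M9.6M9.6M9.6M9.6M9

Every step duplicates the string with '.' between the halves.
So the next term is two copies of 6M9.6M9.6M9.6M9 with '.' between the halves.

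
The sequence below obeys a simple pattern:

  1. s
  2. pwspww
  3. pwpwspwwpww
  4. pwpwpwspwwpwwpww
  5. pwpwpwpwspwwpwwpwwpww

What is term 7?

Every step adds pw to the front and pww to the end of the previous string.
From pwpwpwpwspwwpwwpwwpww, 2 further steps: pwpwpwpwspwwpwwpwwpww → pwpwpwpwpwspwwpwwpwwpwwpww → (answer).

pwpwpwpwpwpwspwwpwwpwwpwwpwwpww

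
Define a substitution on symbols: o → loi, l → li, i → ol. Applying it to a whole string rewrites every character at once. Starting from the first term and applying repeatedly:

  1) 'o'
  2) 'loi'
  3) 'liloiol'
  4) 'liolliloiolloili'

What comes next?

liolloililiolliloiolloilililoiolliol

Applying the rule to each of the 16 symbols of liolliloiolloili gives the pieces li ol loi li li ol li loi ol loi li li loi ol li ol, which concatenate to the answer.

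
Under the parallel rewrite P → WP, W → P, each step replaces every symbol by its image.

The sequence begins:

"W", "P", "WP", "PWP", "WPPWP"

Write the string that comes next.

PWPWPPWP

Apply φ to WPPWP symbol by symbol: W→P, P→WP, P→WP, W→P, P→WP; joined: P WP WP P WP.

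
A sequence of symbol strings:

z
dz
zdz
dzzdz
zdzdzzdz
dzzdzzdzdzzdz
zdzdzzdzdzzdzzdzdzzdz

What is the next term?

From term 3 onward, concatenate the second-to-last term with the last: z·dz = zdz, dz·zdz = dzzdz, …
Continuing: dzzdzzdzdzzdz · zdzdzzdzdzzdzzdzdzzdz gives term 8.

dzzdzzdzdzzdzzdzdzzdzdzzdzzdzdzzdz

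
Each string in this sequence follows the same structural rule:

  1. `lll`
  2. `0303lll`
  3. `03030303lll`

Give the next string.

030303030303lll

The strings grow by a fixed prefix 0303 each time.
So the next term is 0303·03030303lll.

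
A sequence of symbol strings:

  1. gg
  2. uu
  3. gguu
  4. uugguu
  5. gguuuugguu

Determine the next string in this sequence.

uugguugguuuugguu

From term 3 onward, concatenate the second-to-last term with the last: gg·uu = gguu, uu·gguu = uugguu, …
The next term joins uugguu and gguuuugguu.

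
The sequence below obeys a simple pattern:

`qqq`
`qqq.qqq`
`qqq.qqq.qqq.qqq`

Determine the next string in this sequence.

qqq.qqq.qqq.qqq.qqq.qqq.qqq.qqq

Every step duplicates the string with '.' between the halves.
So the next term is two copies of qqq.qqq.qqq.qqq with '.' between the halves.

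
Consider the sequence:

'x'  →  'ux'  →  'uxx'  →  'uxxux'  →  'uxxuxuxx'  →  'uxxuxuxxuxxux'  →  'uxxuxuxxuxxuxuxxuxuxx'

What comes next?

This is a Fibonacci-style word recurrence s(k) = s(k−1)·s(k−2): e.g. ux·x = uxx.
The next term joins uxxuxuxxuxxuxuxxuxuxx and uxxuxuxxuxxux.

uxxuxuxxuxxuxuxxuxuxxuxxuxuxxuxxux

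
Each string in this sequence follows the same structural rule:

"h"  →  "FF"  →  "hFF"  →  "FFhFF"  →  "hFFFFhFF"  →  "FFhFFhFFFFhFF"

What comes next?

hFFFFhFFFFhFFhFFFFhFF

This is a Fibonacci-style word recurrence s(k) = s(k−2)·s(k−1): e.g. h·FF = hFF.
Continuing: hFFFFhFF · FFhFFhFFFFhFF gives term 7.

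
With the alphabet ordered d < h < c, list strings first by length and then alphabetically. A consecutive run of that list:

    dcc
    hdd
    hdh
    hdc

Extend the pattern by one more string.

hhd

The successor of hdc increments the rightmost position that isn't already c and resets every position after it to d.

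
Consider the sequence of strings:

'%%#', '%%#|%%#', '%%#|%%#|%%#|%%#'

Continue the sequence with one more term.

s(k+1) = s(k)·|·s(k) — each term doubles the last with '|' between the halves.
One more doubling of %%#|%%#|%%#|%%# gives the answer.

%%#|%%#|%%#|%%#|%%#|%%#|%%#|%%#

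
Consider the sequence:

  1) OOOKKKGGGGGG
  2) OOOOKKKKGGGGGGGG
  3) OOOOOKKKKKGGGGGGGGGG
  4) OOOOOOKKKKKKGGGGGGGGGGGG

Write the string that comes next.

Term n consists of n O's, followed by n K's, followed by 2n G's, where the shown terms are n = 3, 4, 5, 6.
Setting n = 7 gives 7, 7, 14 characters in each block.

OOOOOOOKKKKKKKGGGGGGGGGGGGGG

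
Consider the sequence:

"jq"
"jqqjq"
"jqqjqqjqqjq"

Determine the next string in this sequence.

s(k+1) = s(k)·q·s(k) — each term doubles the last with 'q' between the halves.
So the next term is two copies of jqqjqqjqqjq with 'q' between the halves.

jqqjqqjqqjqqjqqjqqjqqjq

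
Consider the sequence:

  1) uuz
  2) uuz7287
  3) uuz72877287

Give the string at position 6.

The strings grow by a fixed suffix 7287 each time.
From uuz72877287, 3 further steps: uuz72877287 → uuz728772877287 → uuz7287728772877287 → (answer).

uuz72877287728772877287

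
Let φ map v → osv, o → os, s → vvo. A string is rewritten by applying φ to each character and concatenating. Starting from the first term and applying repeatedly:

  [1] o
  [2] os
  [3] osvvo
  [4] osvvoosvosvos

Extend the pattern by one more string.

Rewriting the 13 symbols of osvvoosvosvos one by one yields os vvo osv osv os os vvo osv os vvo osv os vvo; concatenated:

osvvoosvosvososvvoosvosvvoosvosvvo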